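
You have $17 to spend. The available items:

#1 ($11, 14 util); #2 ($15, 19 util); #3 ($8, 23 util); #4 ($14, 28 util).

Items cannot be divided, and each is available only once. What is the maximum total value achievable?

28 util

Check high-value combinations within $17:
- #4: cost 14, value 28
- #3: cost 8, value 23
- #2: cost 15, value 19
Best: 28 util.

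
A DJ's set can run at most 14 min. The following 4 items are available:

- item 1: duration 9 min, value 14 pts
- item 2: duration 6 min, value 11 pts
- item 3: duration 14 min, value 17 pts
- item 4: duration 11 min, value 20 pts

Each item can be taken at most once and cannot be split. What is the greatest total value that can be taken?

20 pts

Check high-value combinations within 14 min:
- item 4: duration 11, value 20
- item 3: duration 14, value 17
- item 1: duration 9, value 14
- item 2: duration 6, value 11
Best: 20 pts.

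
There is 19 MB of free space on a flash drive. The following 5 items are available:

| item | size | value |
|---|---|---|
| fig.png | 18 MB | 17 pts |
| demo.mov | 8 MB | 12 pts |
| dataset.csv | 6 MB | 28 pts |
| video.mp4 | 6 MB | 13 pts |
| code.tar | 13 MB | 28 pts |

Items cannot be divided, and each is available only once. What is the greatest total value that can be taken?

This is a 0/1 knapsack; check combinations near the capacity.
- dataset.csv+code.tar: size 6+13=19, value 28+28=56
- dataset.csv+video.mp4: size 6+6=12, value 28+13=41
- video.mp4+code.tar: size 6+13=19, value 13+28=41
- demo.mov+dataset.csv: size 8+6=14, value 12+28=40
- dataset.csv: size 6, value 28
Best: 56 pts.

56 pts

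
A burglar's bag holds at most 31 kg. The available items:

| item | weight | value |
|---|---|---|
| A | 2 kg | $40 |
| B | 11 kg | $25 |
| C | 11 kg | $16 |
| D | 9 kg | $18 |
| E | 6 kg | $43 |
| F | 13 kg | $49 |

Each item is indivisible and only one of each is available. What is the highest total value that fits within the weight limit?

Check high-value combinations within 31 kg:
- A+D+E+F: weight 2+9+6+13=30, value 40+18+43+49=150
- A+E+F: weight 2+6+13=21, value 40+43+49=132
- A+B+D+E: weight 2+11+9+6=28, value 40+25+18+43=126
- A+B+C+E: weight 2+11+11+6=30, value 40+25+16+43=124
- A+C+D+E: weight 2+11+9+6=28, value 40+16+18+43=117
Best: $150.

$150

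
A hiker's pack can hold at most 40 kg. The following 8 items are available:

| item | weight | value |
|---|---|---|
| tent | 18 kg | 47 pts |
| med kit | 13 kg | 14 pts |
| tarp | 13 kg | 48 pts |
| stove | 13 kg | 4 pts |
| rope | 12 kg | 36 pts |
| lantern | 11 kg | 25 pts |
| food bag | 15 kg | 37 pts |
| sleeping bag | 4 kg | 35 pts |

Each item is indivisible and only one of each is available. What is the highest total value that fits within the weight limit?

144 pts

Check high-value combinations within 40 kg:
- tarp+rope+lantern+sleeping bag: weight 13+12+11+4=40, value 48+36+25+35=144
- tent+tarp+sleeping bag: weight 18+13+4=35, value 47+48+35=130
- tarp+rope+food bag: weight 13+12+15=40, value 48+36+37=121
Best: 144 pts.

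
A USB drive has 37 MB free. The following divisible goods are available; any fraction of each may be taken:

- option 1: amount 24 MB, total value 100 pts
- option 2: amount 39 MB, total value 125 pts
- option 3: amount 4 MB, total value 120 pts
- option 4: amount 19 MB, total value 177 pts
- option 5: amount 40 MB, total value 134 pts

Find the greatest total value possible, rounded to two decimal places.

Take in order of value per unit:
- option 3 (120/4 per unit): all 4 → value 120, running total 120.00
- option 4 (177/19 per unit): all 19 → value 177, running total 297.00
- option 1 (100/24 per unit): 14 of 24 → value 14×100/24 = 58.3333, running total 355.33
Total 355.33.

355.33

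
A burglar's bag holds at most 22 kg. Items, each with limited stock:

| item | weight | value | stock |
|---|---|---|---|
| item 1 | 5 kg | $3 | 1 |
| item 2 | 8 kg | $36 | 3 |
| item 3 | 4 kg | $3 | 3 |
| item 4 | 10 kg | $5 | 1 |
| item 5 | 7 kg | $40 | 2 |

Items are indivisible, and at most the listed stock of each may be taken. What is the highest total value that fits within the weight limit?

$116

Top feasible selections:
- 1×item 2 + 2×item 5: weight 22, value 116
- 2×item 3 + 2×item 5: weight 22, value 86
Best: $116.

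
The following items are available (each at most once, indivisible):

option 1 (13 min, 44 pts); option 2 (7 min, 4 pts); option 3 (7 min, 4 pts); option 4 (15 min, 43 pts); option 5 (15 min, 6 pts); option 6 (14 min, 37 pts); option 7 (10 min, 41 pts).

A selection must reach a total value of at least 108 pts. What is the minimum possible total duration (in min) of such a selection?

37

Subsets with value ≥ 108, sorted by total duration:
- option 1+option 6+option 7: duration 37, value 122
- option 1+option 4+option 7: duration 38, value 128
- option 4+option 6+option 7: duration 39, value 121
Minimum duration: 37 min.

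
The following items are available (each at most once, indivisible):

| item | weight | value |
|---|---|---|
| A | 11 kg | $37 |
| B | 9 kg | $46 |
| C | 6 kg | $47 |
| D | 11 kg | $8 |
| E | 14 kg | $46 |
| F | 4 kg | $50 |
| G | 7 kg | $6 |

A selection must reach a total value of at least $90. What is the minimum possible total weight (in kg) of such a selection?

10

Subsets with value ≥ 90, sorted by total weight:
- C+F: weight 10, value 97
- B+F: weight 13, value 96
Minimum weight: 10 kg.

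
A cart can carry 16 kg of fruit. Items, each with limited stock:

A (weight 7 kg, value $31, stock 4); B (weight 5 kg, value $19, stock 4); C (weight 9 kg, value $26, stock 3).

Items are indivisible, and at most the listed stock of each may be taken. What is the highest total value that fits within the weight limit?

Best selections within weight 16 and stock limits:
- 2×A: weight 14, value 62
- 3×B: weight 15, value 57
- 1×A + 1×C: weight 16, value 57
- 1×A + 1×B: weight 12, value 50
Best: $62.

$62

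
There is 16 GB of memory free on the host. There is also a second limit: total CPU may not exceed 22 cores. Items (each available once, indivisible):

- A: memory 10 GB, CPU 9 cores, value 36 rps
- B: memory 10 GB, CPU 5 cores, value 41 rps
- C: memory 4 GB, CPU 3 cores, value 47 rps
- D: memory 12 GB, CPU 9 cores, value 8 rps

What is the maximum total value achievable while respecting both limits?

88 rps

Feasible sets respecting both limits:
- B+C: memory 14, CPU 8, value 88
- A+C: memory 14, CPU 12, value 83
- C+D: memory 16, CPU 12, value 55
Best: 88 rps.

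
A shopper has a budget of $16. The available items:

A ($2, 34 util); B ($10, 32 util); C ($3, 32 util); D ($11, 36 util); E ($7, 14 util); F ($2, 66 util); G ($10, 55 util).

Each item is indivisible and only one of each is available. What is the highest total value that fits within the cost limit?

155 util

Check high-value combinations within $16:
- A+F+G: cost 2+2+10=14, value 34+66+55=155
- C+F+G: cost 3+2+10=15, value 32+66+55=153
- A+C+E+F: cost 2+3+7+2=14, value 34+32+14+66=146
- A+D+F: cost 2+11+2=15, value 34+36+66=136
- C+D+F: cost 3+11+2=16, value 32+36+66=134
Best: 155 util.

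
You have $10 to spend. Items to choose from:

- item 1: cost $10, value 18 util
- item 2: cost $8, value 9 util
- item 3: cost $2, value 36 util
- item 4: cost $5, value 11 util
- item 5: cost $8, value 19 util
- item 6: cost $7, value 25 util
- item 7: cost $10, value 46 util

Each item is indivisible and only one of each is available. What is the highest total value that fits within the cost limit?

Check high-value combinations within $10:
- item 3+item 6: cost 2+7=9, value 36+25=61
- item 3+item 5: cost 2+8=10, value 36+19=55
- item 3+item 4: cost 2+5=7, value 36+11=47
Best: 61 util.

61 util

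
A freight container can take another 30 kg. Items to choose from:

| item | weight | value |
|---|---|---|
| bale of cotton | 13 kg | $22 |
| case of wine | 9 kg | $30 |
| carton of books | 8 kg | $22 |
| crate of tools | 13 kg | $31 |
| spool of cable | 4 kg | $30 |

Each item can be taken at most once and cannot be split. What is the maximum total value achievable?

$91

Check high-value combinations within 30 kg:
- case of wine+crate of tools+spool of cable: weight 9+13+4=26, value 30+31+30=91
- carton of books+crate of tools+spool of cable: weight 8+13+4=25, value 22+31+30=83
- case of wine+carton of books+crate of tools: weight 9+8+13=30, value 30+22+31=83
- bale of cotton+crate of tools+spool of cable: weight 13+13+4=30, value 22+31+30=83
Best: $91.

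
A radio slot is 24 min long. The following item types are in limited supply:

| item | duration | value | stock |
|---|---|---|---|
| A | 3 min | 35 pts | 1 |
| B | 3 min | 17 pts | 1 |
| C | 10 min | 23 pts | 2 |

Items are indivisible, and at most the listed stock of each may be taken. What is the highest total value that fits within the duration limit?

81 pts

Best selections within duration 24 and stock limits:
- 1×A + 2×C: duration 23, value 81
- 1×A + 1×B + 1×C: duration 16, value 75
- 1×B + 2×C: duration 23, value 63
Best: 81 pts.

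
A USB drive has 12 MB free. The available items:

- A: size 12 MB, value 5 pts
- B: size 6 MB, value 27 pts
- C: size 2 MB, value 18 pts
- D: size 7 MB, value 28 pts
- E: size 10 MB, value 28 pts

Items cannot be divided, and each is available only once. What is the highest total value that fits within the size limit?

Check high-value combinations within 12 MB:
- C+D: size 2+7=9, value 18+28=46
- C+E: size 2+10=12, value 18+28=46
- B+C: size 6+2=8, value 27+18=45
- D: size 7, value 28
Best: 46 pts.

46 pts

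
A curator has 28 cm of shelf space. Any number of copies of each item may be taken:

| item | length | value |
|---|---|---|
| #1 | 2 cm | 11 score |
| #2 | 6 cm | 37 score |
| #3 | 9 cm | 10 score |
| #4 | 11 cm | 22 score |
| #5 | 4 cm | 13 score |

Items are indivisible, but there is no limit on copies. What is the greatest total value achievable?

Best value-per-unit is #2 at 37/6; filling with it alone gives 4×37 = 148.
Optimal mix: 2×#1 + 4×#2 → length 28, value 170.

170 score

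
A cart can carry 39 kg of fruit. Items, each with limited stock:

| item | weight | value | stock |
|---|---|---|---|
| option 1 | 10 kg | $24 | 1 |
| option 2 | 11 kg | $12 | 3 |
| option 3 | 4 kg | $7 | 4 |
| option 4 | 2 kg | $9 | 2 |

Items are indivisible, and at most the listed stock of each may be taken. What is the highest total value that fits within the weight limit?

$75

Best selections within weight 39 and stock limits:
- 1×option 1 + 1×option 2 + 3×option 3 + 2×option 4: weight 37, value 75
- 1×option 1 + 1×option 2 + 4×option 3 + 1×option 4: weight 39, value 73
- 1×option 1 + 4×option 3 + 2×option 4: weight 30, value 70
Best: $75.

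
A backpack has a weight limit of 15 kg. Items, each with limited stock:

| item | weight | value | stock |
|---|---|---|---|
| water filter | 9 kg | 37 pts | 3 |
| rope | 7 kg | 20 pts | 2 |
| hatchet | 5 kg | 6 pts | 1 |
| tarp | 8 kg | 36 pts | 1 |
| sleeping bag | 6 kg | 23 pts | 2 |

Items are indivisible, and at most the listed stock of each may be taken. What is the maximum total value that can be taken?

Best selections within weight 15 and stock limits:
- 1×water filter + 1×sleeping bag: weight 15, value 60
- 1×tarp + 1×sleeping bag: weight 14, value 59
Best: 60 pts.

60 pts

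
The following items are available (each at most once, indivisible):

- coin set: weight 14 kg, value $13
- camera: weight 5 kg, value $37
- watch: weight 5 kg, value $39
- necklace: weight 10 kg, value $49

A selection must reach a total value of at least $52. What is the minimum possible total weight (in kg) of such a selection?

Subsets with value ≥ 52, sorted by total weight:
- camera+watch: weight 10, value 76
- watch+necklace: weight 15, value 88
- camera+necklace: weight 15, value 86
Minimum weight: 10 kg.

10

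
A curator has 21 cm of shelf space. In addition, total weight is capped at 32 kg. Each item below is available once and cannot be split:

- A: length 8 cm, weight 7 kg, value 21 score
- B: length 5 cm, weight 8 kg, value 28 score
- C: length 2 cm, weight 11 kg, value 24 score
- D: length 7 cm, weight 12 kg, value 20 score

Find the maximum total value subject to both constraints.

73 score

Feasible sets respecting both limits:
- A+B+C: length 15, weight 26, value 73
- B+C+D: length 14, weight 31, value 72
- A+B+D: length 20, weight 27, value 69
- A+C+D: length 17, weight 30, value 65
Best: 73 score.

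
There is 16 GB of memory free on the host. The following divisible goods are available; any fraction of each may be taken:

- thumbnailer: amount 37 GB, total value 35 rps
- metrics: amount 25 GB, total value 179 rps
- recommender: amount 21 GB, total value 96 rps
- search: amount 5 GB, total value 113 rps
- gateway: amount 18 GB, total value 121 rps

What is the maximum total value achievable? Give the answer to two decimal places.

191.76

Take in order of value per unit:
- search (113/5 per unit): all 5 → value 113, running total 113.00
- metrics (179/25 per unit): 11 of 25 → value 11×179/25 = 78.7600, running total 191.76
Total 191.76.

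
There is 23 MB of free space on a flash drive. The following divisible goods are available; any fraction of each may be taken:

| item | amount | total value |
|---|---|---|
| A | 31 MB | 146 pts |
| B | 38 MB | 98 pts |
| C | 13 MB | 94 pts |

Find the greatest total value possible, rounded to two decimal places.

141.10

Take in order of value per unit:
- C (94/13 per unit): all 13 → value 94, running total 94.00
- A (146/31 per unit): 10 of 31 → value 10×146/31 = 47.0968, running total 141.10
Total 141.10.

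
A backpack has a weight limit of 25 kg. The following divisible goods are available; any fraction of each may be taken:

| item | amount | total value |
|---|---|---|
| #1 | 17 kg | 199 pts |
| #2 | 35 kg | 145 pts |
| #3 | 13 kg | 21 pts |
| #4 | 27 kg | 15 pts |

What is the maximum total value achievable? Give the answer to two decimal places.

232.14

Take in order of value per unit:
- #1 (199/17 per unit): all 17 → value 199, running total 199.00
- #2 (145/35 per unit): 8 of 35 → value 8×145/35 = 33.1429, running total 232.14
Total 232.14.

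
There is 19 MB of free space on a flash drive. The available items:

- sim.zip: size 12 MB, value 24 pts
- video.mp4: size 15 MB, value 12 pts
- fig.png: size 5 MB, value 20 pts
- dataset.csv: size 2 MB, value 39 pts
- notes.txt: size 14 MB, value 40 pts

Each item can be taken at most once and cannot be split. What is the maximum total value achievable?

This is a 0/1 knapsack; check combinations near the capacity.
- sim.zip+fig.png+dataset.csv: size 12+5+2=19, value 24+20+39=83
- dataset.csv+notes.txt: size 2+14=16, value 39+40=79
- sim.zip+dataset.csv: size 12+2=14, value 24+39=63
- fig.png+notes.txt: size 5+14=19, value 20+40=60
Best: 83 pts.

83 pts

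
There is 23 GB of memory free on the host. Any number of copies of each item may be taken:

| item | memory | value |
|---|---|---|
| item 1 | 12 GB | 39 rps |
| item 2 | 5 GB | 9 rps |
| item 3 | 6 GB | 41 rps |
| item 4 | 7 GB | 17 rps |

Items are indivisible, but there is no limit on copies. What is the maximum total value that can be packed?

Best value-per-unit is item 3 at 41/6; filling with it alone gives 3×41 = 123.
Optimal mix: 1×item 2 + 3×item 3 → memory 23, value 132.

132 rps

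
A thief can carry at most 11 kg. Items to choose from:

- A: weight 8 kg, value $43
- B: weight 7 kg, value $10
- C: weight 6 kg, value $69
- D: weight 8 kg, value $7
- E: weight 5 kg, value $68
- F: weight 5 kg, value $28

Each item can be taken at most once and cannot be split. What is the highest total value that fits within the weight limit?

$137

This is a 0/1 knapsack; check combinations near the capacity.
- C+E: weight 6+5=11, value 69+68=137
- C+F: weight 6+5=11, value 69+28=97
- E+F: weight 5+5=10, value 68+28=96
- C: weight 6, value 69
- E: weight 5, value 68
Best: $137.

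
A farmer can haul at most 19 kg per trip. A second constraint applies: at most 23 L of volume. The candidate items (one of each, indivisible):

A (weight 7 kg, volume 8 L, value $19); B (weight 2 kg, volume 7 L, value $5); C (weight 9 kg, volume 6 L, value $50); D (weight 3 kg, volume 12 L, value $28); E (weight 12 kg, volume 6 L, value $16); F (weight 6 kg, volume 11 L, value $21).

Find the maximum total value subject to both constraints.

$78

Feasible sets respecting both limits:
- C+D: weight 12, volume 18, value 78
- A+B+C: weight 18, volume 21, value 74
- C+F: weight 15, volume 17, value 71
- A+C: weight 16, volume 14, value 69
Best: $78.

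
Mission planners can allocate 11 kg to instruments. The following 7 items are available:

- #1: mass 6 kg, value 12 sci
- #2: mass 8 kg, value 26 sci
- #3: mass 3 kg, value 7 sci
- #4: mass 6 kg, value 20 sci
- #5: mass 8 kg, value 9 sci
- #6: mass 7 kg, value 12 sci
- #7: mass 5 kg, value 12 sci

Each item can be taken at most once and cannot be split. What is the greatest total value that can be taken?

33 sci

Check high-value combinations within 11 kg:
- #2+#3: mass 8+3=11, value 26+7=33
- #4+#7: mass 6+5=11, value 20+12=32
- #3+#4: mass 3+6=9, value 7+20=27
- #2: mass 8, value 26
- #1+#7: mass 6+5=11, value 12+12=24
Best: 33 sci.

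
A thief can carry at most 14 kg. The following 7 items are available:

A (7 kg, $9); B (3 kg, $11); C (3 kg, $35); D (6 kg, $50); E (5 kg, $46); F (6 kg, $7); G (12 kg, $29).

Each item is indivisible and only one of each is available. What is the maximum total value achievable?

$131

Check high-value combinations within 14 kg:
- C+D+E: weight 3+6+5=14, value 35+50+46=131
- B+D+E: weight 3+6+5=14, value 11+50+46=107
- D+E: weight 6+5=11, value 50+46=96
- B+C+D: weight 3+3+6=12, value 11+35+50=96
Best: $131.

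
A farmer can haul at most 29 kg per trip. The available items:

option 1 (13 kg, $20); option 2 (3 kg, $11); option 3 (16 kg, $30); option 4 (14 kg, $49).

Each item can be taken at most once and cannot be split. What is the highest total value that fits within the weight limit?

$69

Check high-value combinations within 29 kg:
- option 1+option 4: weight 13+14=27, value 20+49=69
- option 2+option 4: weight 3+14=17, value 11+49=60
- option 1+option 3: weight 13+16=29, value 20+30=50
Best: $69.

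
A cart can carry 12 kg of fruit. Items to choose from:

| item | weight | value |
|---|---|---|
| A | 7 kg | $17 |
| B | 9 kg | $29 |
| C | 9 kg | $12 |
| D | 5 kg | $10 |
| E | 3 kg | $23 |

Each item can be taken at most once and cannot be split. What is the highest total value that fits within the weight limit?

This is a 0/1 knapsack; check combinations near the capacity.
- B+E: weight 9+3=12, value 29+23=52
- A+E: weight 7+3=10, value 17+23=40
- C+E: weight 9+3=12, value 12+23=35
- D+E: weight 5+3=8, value 10+23=33
- B: weight 9, value 29
Best: $52.

$52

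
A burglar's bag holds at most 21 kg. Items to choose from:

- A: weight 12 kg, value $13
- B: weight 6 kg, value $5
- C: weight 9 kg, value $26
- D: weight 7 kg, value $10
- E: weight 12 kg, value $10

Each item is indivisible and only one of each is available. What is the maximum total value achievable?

$39

Check high-value combinations within 21 kg:
- A+C: weight 12+9=21, value 13+26=39
- C+D: weight 9+7=16, value 26+10=36
- C+E: weight 9+12=21, value 26+10=36
Best: $39.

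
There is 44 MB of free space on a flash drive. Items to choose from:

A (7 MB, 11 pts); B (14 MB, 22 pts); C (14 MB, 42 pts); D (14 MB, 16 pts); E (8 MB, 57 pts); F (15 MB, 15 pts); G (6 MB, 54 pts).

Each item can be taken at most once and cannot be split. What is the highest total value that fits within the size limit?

175 pts

Check high-value combinations within 44 MB:
- B+C+E+G: size 14+14+8+6=42, value 22+42+57+54=175
- C+D+E+G: size 14+14+8+6=42, value 42+16+57+54=169
- C+E+F+G: size 14+8+15+6=43, value 42+57+15+54=168
Best: 175 pts.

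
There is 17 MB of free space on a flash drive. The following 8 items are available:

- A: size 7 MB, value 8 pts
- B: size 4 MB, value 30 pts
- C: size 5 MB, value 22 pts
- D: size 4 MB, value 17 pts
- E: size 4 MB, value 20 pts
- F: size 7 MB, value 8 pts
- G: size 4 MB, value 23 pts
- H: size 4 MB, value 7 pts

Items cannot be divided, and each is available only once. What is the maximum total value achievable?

95 pts

This is a 0/1 knapsack; check combinations near the capacity.
- B+C+E+G: size 4+5+4+4=17, value 30+22+20+23=95
- B+C+D+G: size 4+5+4+4=17, value 30+22+17+23=92
- B+D+E+G: size 4+4+4+4=16, value 30+17+20+23=90
Best: 95 pts.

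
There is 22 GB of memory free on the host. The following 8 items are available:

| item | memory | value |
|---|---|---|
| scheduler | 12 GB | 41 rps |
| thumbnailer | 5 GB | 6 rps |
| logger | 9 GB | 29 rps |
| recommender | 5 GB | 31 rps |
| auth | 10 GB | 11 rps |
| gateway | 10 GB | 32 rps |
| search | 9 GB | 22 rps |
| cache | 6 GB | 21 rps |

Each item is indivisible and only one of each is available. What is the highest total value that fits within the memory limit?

84 rps

Check high-value combinations within 22 GB:
- recommender+gateway+cache: memory 5+10+6=21, value 31+32+21=84
- logger+recommender+cache: memory 9+5+6=20, value 29+31+21=81
- scheduler+thumbnailer+recommender: memory 12+5+5=22, value 41+6+31=78
Best: 84 rps.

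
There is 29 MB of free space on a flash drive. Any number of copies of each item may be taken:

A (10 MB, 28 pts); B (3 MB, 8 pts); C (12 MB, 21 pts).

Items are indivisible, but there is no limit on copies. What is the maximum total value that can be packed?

80 pts

Best value-per-unit is A at 28/10; filling with it alone gives 2×28 = 56.
Optimal mix: 2×A + 3×B → size 29, value 80.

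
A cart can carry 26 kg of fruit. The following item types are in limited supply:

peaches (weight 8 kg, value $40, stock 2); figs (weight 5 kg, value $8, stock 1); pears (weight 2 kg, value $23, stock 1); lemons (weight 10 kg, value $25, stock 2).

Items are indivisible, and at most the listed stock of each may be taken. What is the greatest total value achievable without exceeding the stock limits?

Top feasible selections:
- 2×peaches + 1×figs + 1×pears: weight 23, value 111
- 2×peaches + 1×lemons: weight 26, value 105
- 2×peaches + 1×pears: weight 18, value 103
- 1×peaches + 1×figs + 1×pears + 1×lemons: weight 25, value 96
Best: $111.

$111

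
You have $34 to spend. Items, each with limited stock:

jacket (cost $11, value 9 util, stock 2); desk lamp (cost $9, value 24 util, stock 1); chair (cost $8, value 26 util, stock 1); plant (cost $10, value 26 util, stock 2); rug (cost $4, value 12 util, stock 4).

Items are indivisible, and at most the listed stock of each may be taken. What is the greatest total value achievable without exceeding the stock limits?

100 util

Top feasible selections:
- 1×chair + 1×plant + 4×rug: cost 34, value 100
- 1×desk lamp + 1×chair + 4×rug: cost 33, value 98
- 1×chair + 2×plant + 1×rug: cost 32, value 90
- 1×chair + 1×plant + 3×rug: cost 30, value 88
Best: 100 util.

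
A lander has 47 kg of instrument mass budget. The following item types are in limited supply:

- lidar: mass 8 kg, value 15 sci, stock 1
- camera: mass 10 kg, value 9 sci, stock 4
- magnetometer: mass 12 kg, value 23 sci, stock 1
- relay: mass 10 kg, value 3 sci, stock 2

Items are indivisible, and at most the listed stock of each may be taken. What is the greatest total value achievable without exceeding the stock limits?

Top feasible selections:
- 1×lidar + 2×camera + 1×magnetometer: mass 40, value 56
- 1×lidar + 1×camera + 1×magnetometer + 1×relay: mass 40, value 50
- 3×camera + 1×magnetometer: mass 42, value 50
- 1×lidar + 1×camera + 1×magnetometer: mass 30, value 47
Best: 56 sci.

56 sci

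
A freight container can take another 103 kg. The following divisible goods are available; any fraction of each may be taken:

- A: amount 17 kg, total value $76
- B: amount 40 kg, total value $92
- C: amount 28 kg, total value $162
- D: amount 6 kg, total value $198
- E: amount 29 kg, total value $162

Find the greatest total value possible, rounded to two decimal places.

Take in order of value per unit:
- D (198/6 per unit): all 6 → value 198, running total 198.00
- C (162/28 per unit): all 28 → value 162, running total 360.00
- E (162/29 per unit): all 29 → value 162, running total 522.00
- A (76/17 per unit): all 17 → value 76, running total 598.00
- B (92/40 per unit): 23 of 40 → value 23×92/40 = 52.9000, running total 650.90
Total 650.90.

650.90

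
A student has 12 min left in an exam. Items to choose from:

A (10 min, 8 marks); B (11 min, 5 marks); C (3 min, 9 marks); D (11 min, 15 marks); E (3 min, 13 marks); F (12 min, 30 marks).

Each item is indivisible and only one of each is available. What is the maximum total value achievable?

Check high-value combinations within 12 min:
- F: time 12, value 30
- C+E: time 3+3=6, value 9+13=22
- D: time 11, value 15
Best: 30 marks.

30 marks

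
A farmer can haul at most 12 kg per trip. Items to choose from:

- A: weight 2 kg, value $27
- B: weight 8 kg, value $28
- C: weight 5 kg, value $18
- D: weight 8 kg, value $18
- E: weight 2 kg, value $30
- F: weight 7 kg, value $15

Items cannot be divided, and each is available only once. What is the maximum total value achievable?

$85

This is a 0/1 knapsack; check combinations near the capacity.
- A+B+E: weight 2+8+2=12, value 27+28+30=85
- A+C+E: weight 2+5+2=9, value 27+18+30=75
- A+D+E: weight 2+8+2=12, value 27+18+30=75
- A+E+F: weight 2+2+7=11, value 27+30+15=72
Best: $85.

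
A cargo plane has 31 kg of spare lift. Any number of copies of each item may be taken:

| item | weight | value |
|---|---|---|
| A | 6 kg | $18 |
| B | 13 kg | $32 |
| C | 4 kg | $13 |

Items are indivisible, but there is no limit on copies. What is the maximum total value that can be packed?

Best value-per-unit is C at 13/4; filling with it alone gives 7×13 = 91.
Optimal mix: 1×A + 6×C → weight 30, value 96.

$96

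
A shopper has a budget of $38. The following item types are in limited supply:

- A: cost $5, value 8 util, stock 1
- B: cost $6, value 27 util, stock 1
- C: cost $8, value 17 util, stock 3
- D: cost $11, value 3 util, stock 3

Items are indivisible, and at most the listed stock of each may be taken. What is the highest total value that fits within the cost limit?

Top feasible selections:
- 1×A + 1×B + 3×C: cost 35, value 86
- 1×B + 3×C: cost 30, value 78
Best: 86 util.

86 util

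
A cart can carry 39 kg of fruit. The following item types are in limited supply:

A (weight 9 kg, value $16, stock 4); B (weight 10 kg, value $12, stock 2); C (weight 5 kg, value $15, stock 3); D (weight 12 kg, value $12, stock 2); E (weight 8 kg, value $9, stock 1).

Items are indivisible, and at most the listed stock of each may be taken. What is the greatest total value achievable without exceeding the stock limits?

Top feasible selections:
- 3×A + 2×C: weight 37, value 78
- 2×A + 3×C: weight 33, value 77
- 2×A + 1×B + 2×C: weight 38, value 74
- 1×A + 1×B + 3×C: weight 34, value 73
Best: $78.

$78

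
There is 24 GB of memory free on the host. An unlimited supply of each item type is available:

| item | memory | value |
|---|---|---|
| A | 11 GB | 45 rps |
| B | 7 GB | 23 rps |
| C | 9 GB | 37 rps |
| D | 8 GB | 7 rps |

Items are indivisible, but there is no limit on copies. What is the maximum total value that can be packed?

Best value-per-unit is C at 37/9; filling with it alone gives 2×37 = 74.
Optimal mix: 2×A → memory 22, value 90.

90 rps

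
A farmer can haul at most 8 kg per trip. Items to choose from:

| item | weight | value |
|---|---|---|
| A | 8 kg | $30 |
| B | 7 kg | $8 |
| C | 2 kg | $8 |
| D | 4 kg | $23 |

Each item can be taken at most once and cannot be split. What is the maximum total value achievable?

$31

This is a 0/1 knapsack; check combinations near the capacity.
- C+D: weight 2+4=6, value 8+23=31
- A: weight 8, value 30
- D: weight 4, value 23
- C: weight 2, value 8
Best: $31.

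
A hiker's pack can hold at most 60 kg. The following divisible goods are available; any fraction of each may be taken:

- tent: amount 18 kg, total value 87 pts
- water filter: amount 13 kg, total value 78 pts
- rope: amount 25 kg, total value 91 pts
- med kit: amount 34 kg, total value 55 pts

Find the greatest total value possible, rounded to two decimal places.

Take in order of value per unit:
- water filter (78/13 per unit): all 13 → value 78, running total 78.00
- tent (87/18 per unit): all 18 → value 87, running total 165.00
- rope (91/25 per unit): all 25 → value 91, running total 256.00
- med kit (55/34 per unit): 4 of 34 → value 4×55/34 = 6.4706, running total 262.47
Total 262.47.

262.47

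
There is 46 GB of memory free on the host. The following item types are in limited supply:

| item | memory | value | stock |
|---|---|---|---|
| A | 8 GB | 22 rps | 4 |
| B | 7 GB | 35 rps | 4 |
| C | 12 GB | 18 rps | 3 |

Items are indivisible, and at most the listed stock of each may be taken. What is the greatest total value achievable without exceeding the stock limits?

Top feasible selections:
- 2×A + 4×B: memory 44, value 184
- 3×A + 3×B: memory 45, value 171
- 1×A + 4×B: memory 36, value 162
Best: 184 rps.

184 rps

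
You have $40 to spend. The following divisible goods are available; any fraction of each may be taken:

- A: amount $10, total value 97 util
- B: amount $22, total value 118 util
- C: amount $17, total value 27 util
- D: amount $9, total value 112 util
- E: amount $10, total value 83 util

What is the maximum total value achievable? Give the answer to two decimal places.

Take in order of value per unit:
- D (112/9 per unit): all 9 → value 112, running total 112.00
- A (97/10 per unit): all 10 → value 97, running total 209.00
- E (83/10 per unit): all 10 → value 83, running total 292.00
- B (118/22 per unit): 11 of 22 → value 11×118/22 = 59.0000, running total 351.00
Total 351.00.

351.00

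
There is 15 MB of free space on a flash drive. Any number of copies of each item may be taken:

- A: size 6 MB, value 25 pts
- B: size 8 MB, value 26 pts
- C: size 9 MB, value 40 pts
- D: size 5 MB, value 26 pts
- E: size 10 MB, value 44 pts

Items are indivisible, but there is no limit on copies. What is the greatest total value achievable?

Best value-per-unit is D at 26/5, and filling with it alone uses size 3×5=15. No mix of the others beats 3×26 = 78.

78 pts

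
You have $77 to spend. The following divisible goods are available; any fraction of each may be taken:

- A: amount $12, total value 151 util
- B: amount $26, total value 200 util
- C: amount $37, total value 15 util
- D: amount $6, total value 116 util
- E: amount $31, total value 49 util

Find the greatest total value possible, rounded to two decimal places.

516.81

Take in order of value per unit:
- D (116/6 per unit): all 6 → value 116, running total 116.00
- A (151/12 per unit): all 12 → value 151, running total 267.00
- B (200/26 per unit): all 26 → value 200, running total 467.00
- E (49/31 per unit): all 31 → value 49, running total 516.00
- C (15/37 per unit): 2 of 37 → value 2×15/37 = 0.8108, running total 516.81
Total 516.81.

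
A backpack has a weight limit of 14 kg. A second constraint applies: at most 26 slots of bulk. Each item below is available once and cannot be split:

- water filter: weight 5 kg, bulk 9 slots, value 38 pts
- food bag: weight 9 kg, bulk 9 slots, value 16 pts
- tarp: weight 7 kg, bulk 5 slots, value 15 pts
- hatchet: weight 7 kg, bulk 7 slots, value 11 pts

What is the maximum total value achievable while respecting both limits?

54 pts

Feasible sets respecting both limits:
- water filter+food bag: weight 14, bulk 18, value 54
- water filter+tarp: weight 12, bulk 14, value 53
- water filter+hatchet: weight 12, bulk 16, value 49
Best: 54 pts.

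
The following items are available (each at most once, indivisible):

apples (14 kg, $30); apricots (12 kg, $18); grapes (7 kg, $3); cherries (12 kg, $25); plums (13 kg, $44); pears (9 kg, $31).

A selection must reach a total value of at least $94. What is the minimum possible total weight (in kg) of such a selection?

34

Subsets with value ≥ 94, sorted by total weight:
- cherries+plums+pears: weight 34, value 100
- apples+plums+pears: weight 36, value 105
- apples+cherries+plums: weight 39, value 99
Minimum weight: 34 kg.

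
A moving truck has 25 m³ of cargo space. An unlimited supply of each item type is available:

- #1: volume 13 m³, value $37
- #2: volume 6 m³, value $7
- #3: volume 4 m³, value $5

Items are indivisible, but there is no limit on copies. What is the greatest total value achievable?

$52

Best value-per-unit is #1 at 37/13; filling with it alone gives 1×37 = 37.
Optimal mix: 1×#1 + 3×#3 → volume 25, value 52.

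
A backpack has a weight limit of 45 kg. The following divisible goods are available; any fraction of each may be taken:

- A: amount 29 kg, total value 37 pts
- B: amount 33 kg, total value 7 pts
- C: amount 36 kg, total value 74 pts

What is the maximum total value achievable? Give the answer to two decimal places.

85.48

Take in order of value per unit:
- C (74/36 per unit): all 36 → value 74, running total 74.00
- A (37/29 per unit): 9 of 29 → value 9×37/29 = 11.4828, running total 85.48
Total 85.48.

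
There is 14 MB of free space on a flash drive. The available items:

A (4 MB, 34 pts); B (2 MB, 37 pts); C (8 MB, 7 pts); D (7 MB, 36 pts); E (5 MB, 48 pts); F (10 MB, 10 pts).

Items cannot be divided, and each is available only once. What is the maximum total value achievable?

121 pts

This is a 0/1 knapsack; check combinations near the capacity.
- B+D+E: size 2+7+5=14, value 37+36+48=121
- A+B+E: size 4+2+5=11, value 34+37+48=119
- A+B+D: size 4+2+7=13, value 34+37+36=107
- B+E: size 2+5=7, value 37+48=85
- D+E: size 7+5=12, value 36+48=84
Best: 121 pts.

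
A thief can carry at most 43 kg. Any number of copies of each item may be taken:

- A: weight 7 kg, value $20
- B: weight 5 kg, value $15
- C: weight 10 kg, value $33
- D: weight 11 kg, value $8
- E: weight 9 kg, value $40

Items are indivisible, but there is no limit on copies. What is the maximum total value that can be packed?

$180

Best value-per-unit is E at 40/9; filling with it alone gives 4×40 = 160.
Optimal mix: 1×A + 4×E → weight 43, value 180.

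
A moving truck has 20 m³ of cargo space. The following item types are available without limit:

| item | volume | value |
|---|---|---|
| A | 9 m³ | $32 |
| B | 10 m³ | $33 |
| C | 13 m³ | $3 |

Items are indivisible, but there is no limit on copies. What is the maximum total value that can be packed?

Best value-per-unit is A at 32/9; filling with it alone gives 2×32 = 64.
Optimal mix: 2×B → volume 20, value 66.

$66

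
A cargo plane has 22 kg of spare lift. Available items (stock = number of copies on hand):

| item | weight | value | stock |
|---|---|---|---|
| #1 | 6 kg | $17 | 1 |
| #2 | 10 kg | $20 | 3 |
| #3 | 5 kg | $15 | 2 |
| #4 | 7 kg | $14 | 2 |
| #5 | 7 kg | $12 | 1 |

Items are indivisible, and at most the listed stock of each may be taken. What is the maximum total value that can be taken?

$52

Best selections within weight 22 and stock limits:
- 1×#1 + 1×#2 + 1×#3: weight 21, value 52
- 1×#2 + 2×#3: weight 20, value 50
Best: $52.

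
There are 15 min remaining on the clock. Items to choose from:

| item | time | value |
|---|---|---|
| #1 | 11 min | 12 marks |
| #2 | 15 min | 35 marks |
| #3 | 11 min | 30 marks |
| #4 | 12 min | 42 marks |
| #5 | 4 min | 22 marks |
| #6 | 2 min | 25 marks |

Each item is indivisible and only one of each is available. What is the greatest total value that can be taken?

Check high-value combinations within 15 min:
- #4+#6: time 12+2=14, value 42+25=67
- #3+#6: time 11+2=13, value 30+25=55
- #3+#5: time 11+4=15, value 30+22=52
Best: 67 marks.

67 marks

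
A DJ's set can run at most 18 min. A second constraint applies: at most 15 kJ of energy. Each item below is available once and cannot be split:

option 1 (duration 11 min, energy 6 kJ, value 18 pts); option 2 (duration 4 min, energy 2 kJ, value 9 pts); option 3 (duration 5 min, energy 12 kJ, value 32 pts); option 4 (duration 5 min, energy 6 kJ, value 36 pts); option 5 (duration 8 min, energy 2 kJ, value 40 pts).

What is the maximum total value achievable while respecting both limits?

Feasible sets respecting both limits:
- option 2+option 4+option 5: duration 17, energy 10, value 85
- option 4+option 5: duration 13, energy 8, value 76
- option 3+option 5: duration 13, energy 14, value 72
- option 1+option 4: duration 16, energy 12, value 54
Best: 85 pts.

85 pts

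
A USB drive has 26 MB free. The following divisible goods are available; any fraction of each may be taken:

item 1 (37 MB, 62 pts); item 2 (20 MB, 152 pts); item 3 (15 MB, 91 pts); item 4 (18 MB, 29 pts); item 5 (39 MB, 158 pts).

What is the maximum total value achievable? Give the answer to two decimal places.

188.40

Take in order of value per unit:
- item 2 (152/20 per unit): all 20 → value 152, running total 152.00
- item 3 (91/15 per unit): 6 of 15 → value 6×91/15 = 36.4000, running total 188.40
Total 188.40.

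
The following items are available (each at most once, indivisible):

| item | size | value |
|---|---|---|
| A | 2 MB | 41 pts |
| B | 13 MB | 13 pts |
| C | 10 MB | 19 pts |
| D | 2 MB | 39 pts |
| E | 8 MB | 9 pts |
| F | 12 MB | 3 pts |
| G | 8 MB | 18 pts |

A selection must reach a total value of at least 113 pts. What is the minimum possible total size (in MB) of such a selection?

Subsets with value ≥ 113, sorted by total size:
- A+C+D+G: size 22, value 117
- A+C+D+E+G: size 30, value 126
- A+B+D+E+G: size 33, value 120
Minimum size: 22 MB.

22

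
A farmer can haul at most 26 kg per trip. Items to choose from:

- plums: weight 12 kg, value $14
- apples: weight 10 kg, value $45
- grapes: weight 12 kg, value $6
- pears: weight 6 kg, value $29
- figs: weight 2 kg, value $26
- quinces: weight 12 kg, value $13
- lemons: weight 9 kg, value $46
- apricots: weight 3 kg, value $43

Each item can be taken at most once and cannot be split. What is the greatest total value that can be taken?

$160

This is a 0/1 knapsack; check combinations near the capacity.
- apples+figs+lemons+apricots: weight 10+2+9+3=24, value 45+26+46+43=160
- pears+figs+lemons+apricots: weight 6+2+9+3=20, value 29+26+46+43=144
- apples+pears+figs+apricots: weight 10+6+2+3=21, value 45+29+26+43=143
- apples+lemons+apricots: weight 10+9+3=22, value 45+46+43=134
- plums+figs+lemons+apricots: weight 12+2+9+3=26, value 14+26+46+43=129
Best: $160.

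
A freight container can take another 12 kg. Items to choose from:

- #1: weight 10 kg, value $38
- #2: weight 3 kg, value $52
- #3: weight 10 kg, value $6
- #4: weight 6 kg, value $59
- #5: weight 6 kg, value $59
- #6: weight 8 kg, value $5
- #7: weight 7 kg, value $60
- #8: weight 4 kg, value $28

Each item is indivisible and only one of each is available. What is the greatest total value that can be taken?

$118

Check high-value combinations within 12 kg:
- #4+#5: weight 6+6=12, value 59+59=118
- #2+#7: weight 3+7=10, value 52+60=112
- #2+#4: weight 3+6=9, value 52+59=111
- #2+#5: weight 3+6=9, value 52+59=111
- #7+#8: weight 7+4=11, value 60+28=88
Best: $118.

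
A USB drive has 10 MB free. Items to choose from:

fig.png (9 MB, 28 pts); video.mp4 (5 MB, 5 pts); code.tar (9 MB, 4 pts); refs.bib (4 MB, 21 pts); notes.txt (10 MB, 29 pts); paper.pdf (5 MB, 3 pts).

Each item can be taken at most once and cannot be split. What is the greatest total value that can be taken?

This is a 0/1 knapsack; check combinations near the capacity.
- notes.txt: size 10, value 29
- fig.png: size 9, value 28
- video.mp4+refs.bib: size 5+4=9, value 5+21=26
- refs.bib+paper.pdf: size 4+5=9, value 21+3=24
Best: 29 pts.

29 pts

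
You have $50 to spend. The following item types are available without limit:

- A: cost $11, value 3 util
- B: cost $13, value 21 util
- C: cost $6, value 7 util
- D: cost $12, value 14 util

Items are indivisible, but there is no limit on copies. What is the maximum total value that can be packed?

Best value-per-unit is B at 21/13; filling with it alone gives 3×21 = 63.
Optimal mix: 3×B + 1×C → cost 45, value 70.

70 util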